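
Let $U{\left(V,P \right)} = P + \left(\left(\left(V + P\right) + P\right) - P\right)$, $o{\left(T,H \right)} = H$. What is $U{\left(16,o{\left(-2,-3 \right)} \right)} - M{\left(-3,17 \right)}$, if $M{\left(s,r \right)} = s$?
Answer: $13$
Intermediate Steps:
$U{\left(V,P \right)} = V + 2 P$ ($U{\left(V,P \right)} = P + \left(\left(\left(P + V\right) + P\right) - P\right) = P + \left(\left(V + 2 P\right) - P\right) = P + \left(P + V\right) = V + 2 P$)
$U{\left(16,o{\left(-2,-3 \right)} \right)} - M{\left(-3,17 \right)} = \left(16 + 2 \left(-3\right)\right) - -3 = \left(16 - 6\right) + 3 = 10 + 3 = 13$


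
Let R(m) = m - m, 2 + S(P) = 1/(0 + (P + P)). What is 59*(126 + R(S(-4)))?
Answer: 7434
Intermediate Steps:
S(P) = -2 + 1/(2*P) (S(P) = -2 + 1/(0 + (P + P)) = -2 + 1/(0 + 2*P) = -2 + 1/(2*P))
R(m) = 0
59*(126 + R(S(-4))) = 59*(126 + 0) = 59*126 = 7434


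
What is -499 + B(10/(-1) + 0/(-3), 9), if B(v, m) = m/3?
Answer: -496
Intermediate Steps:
B(v, m) = m/3 (B(v, m) = m*(1/3) = m/3)
-499 + B(10/(-1) + 0/(-3), 9) = -499 + (1/3)*9 = -499 + 3 = -496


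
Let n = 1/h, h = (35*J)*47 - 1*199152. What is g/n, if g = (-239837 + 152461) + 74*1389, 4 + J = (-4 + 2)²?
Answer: -3068932320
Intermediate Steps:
J = 0 (J = -4 + (-4 + 2)² = -4 + (-2)² = -4 + 4 = 0)
g = 15410 (g = -87376 + 102786 = 15410)
h = -199152 (h = (35*0)*47 - 1*199152 = 0*47 - 199152 = 0 - 199152 = -199152)
n = -1/199152 (n = 1/(-199152) = -1/199152 ≈ -5.0213e-6)
g/n = 15410/(-1/199152) = 15410*(-199152) = -3068932320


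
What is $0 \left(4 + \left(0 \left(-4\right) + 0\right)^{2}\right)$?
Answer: $0$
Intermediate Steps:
$0 \left(4 + \left(0 \left(-4\right) + 0\right)^{2}\right) = 0 \left(4 + \left(0 + 0\right)^{2}\right) = 0 \left(4 + 0^{2}\right) = 0 \left(4 + 0\right) = 0 \cdot 4 = 0$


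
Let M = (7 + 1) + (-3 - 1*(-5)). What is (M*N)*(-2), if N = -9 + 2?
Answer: 140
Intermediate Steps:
M = 10 (M = 8 + (-3 + 5) = 8 + 2 = 10)
N = -7
(M*N)*(-2) = (10*(-7))*(-2) = -70*(-2) = 140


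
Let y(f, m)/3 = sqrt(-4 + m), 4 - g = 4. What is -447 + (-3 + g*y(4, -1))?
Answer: -450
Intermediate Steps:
g = 0 (g = 4 - 1*4 = 4 - 4 = 0)
y(f, m) = 3*sqrt(-4 + m)
-447 + (-3 + g*y(4, -1)) = -447 + (-3 + 0*(3*sqrt(-4 - 1))) = -447 + (-3 + 0*(3*sqrt(-5))) = -447 + (-3 + 0*(3*(I*sqrt(5)))) = -447 + (-3 + 0*(3*I*sqrt(5))) = -447 + (-3 + 0) = -447 - 3 = -450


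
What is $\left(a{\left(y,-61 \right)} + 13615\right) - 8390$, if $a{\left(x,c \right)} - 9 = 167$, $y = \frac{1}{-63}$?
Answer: $5401$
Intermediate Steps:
$y = - \frac{1}{63} \approx -0.015873$
$a{\left(x,c \right)} = 176$ ($a{\left(x,c \right)} = 9 + 167 = 176$)
$\left(a{\left(y,-61 \right)} + 13615\right) - 8390 = \left(176 + 13615\right) - 8390 = 13791 - 8390 = 5401$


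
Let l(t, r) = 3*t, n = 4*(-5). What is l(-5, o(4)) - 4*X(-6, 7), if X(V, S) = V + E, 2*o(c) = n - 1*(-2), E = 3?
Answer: -3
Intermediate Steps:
n = -20
o(c) = -9 (o(c) = (-20 - 1*(-2))/2 = (-20 + 2)/2 = (½)*(-18) = -9)
X(V, S) = 3 + V (X(V, S) = V + 3 = 3 + V)
l(-5, o(4)) - 4*X(-6, 7) = 3*(-5) - 4*(3 - 6) = -15 - 4*(-3) = -15 + 12 = -3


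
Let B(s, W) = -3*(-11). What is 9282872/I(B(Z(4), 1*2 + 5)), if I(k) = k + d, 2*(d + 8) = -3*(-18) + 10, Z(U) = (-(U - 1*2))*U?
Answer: 9282872/57 ≈ 1.6286e+5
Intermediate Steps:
Z(U) = U*(2 - U) (Z(U) = (-(U - 2))*U = (-(-2 + U))*U = (2 - U)*U = U*(2 - U))
d = 24 (d = -8 + (-3*(-18) + 10)/2 = -8 + (54 + 10)/2 = -8 + (½)*64 = -8 + 32 = 24)
B(s, W) = 33
I(k) = 24 + k (I(k) = k + 24 = 24 + k)
9282872/I(B(Z(4), 1*2 + 5)) = 9282872/(24 + 33) = 9282872/57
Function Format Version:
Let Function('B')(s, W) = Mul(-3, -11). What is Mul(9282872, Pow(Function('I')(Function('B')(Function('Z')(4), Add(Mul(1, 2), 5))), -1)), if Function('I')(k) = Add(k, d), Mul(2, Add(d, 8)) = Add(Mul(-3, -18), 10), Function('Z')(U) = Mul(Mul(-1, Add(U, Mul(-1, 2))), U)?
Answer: Rational(9282872, 57) ≈ 1.6286e+5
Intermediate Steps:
Function('Z')(U) = Mul(U, Add(2, Mul(-1, U))) (Function('Z')(U) = Mul(Mul(-1, Add(U, -2)), U) = Mul(Mul(-1, Add(-2, U)), U) = Mul(Add(2, Mul(-1, U)), U) = Mul(U, Add(2, Mul(-1, U))))
d = 24 (d = Add(-8, Mul(Rational(1, 2), Add(Mul(-3, -18), 10))) = Add(-8, Mul(Rational(1, 2), Add(54, 10))) = Add(-8, Mul(Rational(1, 2), 64)) = Add(-8, 32) = 24)
Function('B')(s, W) = 33
Function('I')(k) = Add(24, k) (Function('I')(k) = Add(k, 24) = Add(24, k))
Mul(9282872, Pow(Function('I')(Function('B')(Function('Z')(4), Add(Mul(1, 2), 5))), -1)) = Mul(9282872, Pow(Add(24, 33), -1)) = Mul(9282872, Pow(57, -1)) = Mul(9282872, Rational(1, 57)) = Rational(9282872, 57)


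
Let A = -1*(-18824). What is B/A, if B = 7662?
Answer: 3831/9412 ≈ 0.40703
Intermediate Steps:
A = 18824
B/A = 7662/18824 = 7662*(1/18824) = 3831/9412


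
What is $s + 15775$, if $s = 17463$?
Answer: $33238$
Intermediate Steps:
$s + 15775 = 17463 + 15775 = 33238$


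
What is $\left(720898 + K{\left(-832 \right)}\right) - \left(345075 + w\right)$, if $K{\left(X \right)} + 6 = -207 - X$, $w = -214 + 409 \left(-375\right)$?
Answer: $530031$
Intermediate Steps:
$w = -153589$ ($w = -214 - 153375 = -153589$)
$K{\left(X \right)} = -213 - X$ ($K{\left(X \right)} = -6 - \left(207 + X\right) = -213 - X$)
$\left(720898 + K{\left(-832 \right)}\right) - \left(345075 + w\right) = \left(720898 - -619\right) - 191486 = \left(720898 + \left(-213 + 832\right)\right) + \left(-345075 + 153589\right) = \left(720898 + 619\right) - 191486 = 721517 - 191486 = 530031$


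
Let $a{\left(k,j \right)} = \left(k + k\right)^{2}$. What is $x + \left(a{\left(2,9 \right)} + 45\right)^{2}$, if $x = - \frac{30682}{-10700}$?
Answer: $\frac{19922691}{5350} \approx 3723.9$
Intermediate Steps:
$a{\left(k,j \right)} = 4 k^{2}$ ($a{\left(k,j \right)} = \left(2 k\right)^{2} = 4 k^{2}$)
$x = \frac{15341}{5350}$ ($x = \left(-30682\right) \left(- \frac{1}{10700}\right) = \frac{15341}{5350} \approx 2.8675$)
$x + \left(a{\left(2,9 \right)} + 45\right)^{2} = \frac{15341}{5350} + \left(4 \cdot 2^{2} + 45\right)^{2} = \frac{15341}{5350} + \left(4 \cdot 4 + 45\right)^{2} = \frac{15341}{5350} + \left(16 + 45\right)^{2} = \frac{15341}{5350} + 61^{2} = \frac{15341}{5350} + 3721 = \frac{19922691}{5350}$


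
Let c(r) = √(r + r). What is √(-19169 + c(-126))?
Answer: √(-19169 + 6*I*√7) ≈ 0.0573 + 138.45*I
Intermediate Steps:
c(r) = √2*√r (c(r) = √(2*r) = √2*√r)
√(-19169 + c(-126)) = √(-19169 + √2*√(-126)) = √(-19169 + √2*(3*I*√14)) = √(-19169 + 6*I*√7)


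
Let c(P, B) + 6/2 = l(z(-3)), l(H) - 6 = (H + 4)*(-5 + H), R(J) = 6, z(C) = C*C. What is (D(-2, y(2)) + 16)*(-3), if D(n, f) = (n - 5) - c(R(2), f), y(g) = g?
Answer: 138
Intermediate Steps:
z(C) = C**2
l(H) = 6 + (-5 + H)*(4 + H) (l(H) = 6 + (H + 4)*(-5 + H) = 6 + (4 + H)*(-5 + H) = 6 + (-5 + H)*(4 + H))
c(P, B) = 55 (c(P, B) = -3 + (-14 + ((-3)**2)**2 - 1*(-3)**2) = -3 + (-14 + 9**2 - 1*9) = -3 + (-14 + 81 - 9) = -3 + 58 = 55)
D(n, f) = -60 + n (D(n, f) = (n - 5) - 1*55 = (-5 + n) - 55 = -60 + n)
(D(-2, y(2)) + 16)*(-3) = ((-60 - 2) + 16)*(-3) = (-62 + 16)*(-3) = -46*(-3) = 138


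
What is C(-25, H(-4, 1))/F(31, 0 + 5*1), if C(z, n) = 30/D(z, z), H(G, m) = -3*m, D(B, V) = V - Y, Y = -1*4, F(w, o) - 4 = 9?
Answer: -10/91 ≈ -0.10989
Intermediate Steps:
F(w, o) = 13 (F(w, o) = 4 + 9 = 13)
Y = -4
D(B, V) = 4 + V (D(B, V) = V - 1*(-4) = V + 4 = 4 + V)
C(z, n) = 30/(4 + z)
C(-25, H(-4, 1))/F(31, 0 + 5*1) = (30/(4 - 25))/13 = (30/(-21))*(1/13) = (30*(-1/21))*(1/13) = -10/7*1/13 = -10/91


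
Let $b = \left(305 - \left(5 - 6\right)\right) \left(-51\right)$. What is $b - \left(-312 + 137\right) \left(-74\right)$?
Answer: $-28556$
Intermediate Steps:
$b = -15606$ ($b = \left(305 - -1\right) \left(-51\right) = \left(305 + 1\right) \left(-51\right) = 306 \left(-51\right) = -15606$)
$b - \left(-312 + 137\right) \left(-74\right) = -15606 - \left(-312 + 137\right) \left(-74\right) = -15606 - \left(-175\right) \left(-74\right) = -15606 - 12950 = -28556$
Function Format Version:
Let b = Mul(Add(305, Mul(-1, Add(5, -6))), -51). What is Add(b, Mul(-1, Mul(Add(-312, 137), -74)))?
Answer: -28556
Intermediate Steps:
b = -15606 (b = Mul(Add(305, Mul(-1, -1)), -51) = Mul(Add(305, 1), -51) = Mul(306, -51) = -15606)
Add(b, Mul(-1, Mul(Add(-312, 137), -74))) = Add(-15606, Mul(-1, Mul(Add(-312, 137), -74))) = Add(-15606, Mul(-1, Mul(-175, -74))) = Add(-15606, Mul(-1, 12950)) = Add(-15606, -12950) = -28556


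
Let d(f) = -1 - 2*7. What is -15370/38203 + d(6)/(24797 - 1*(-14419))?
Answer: -201107655/499389616 ≈ -0.40271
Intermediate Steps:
d(f) = -15 (d(f) = -1 - 14 = -15)
-15370/38203 + d(6)/(24797 - 1*(-14419)) = -15370/38203 - 15/(24797 - 1*(-14419)) = -15370*1/38203 - 15/(24797 + 14419) = -15370/38203 - 15/39216 = -15370/38203 - 15*1/39216 = -15370/38203 - 5/13072 = -201107655/499389616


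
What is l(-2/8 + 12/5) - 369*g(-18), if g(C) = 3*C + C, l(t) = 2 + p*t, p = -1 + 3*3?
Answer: 132936/5 ≈ 26587.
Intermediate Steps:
p = 8 (p = -1 + 9 = 8)
l(t) = 2 + 8*t
g(C) = 4*C
l(-2/8 + 12/5) - 369*g(-18) = (2 + 8*(-2/8 + 12/5)) - 1476*(-18) = (2 + 8*(-2*1/8 + 12*(1/5))) - 369*(-72) = (2 + 8*(-1/4 + 12/5)) + 26568 = (2 + 8*(43/20)) + 26568 = (2 + 86/5) + 26568 = 96/5 + 26568 = 132936/5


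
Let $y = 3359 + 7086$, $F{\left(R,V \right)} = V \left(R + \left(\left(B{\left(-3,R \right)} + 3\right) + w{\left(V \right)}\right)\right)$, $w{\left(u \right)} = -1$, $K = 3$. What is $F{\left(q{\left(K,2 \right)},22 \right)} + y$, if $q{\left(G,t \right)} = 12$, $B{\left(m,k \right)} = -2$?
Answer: $10709$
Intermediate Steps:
$F{\left(R,V \right)} = R V$ ($F{\left(R,V \right)} = V \left(R + \left(\left(-2 + 3\right) - 1\right)\right) = V \left(R + \left(1 - 1\right)\right) = V \left(R + 0\right) = V R = R V$)
$y = 10445$
$F{\left(q{\left(K,2 \right)},22 \right)} + y = 12 \cdot 22 + 10445 = 264 + 10445 = 10709$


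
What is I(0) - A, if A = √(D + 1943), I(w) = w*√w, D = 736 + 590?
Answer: -√3269 ≈ -57.175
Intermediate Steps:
D = 1326
I(w) = w^(3/2)
A = √3269 (A = √(1326 + 1943) = √3269 ≈ 57.175)
I(0) - A = 0^(3/2) - √3269 = 0 - √3269 = -√3269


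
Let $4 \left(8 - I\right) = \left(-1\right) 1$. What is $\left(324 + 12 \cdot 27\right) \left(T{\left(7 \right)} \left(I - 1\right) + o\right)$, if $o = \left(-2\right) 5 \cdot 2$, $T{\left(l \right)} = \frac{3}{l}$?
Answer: $- \frac{76626}{7} \approx -10947.0$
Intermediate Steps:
$I = \frac{33}{4}$ ($I = 8 - \frac{\left(-1\right) 1}{4} = 8 - - \frac{1}{4} = 8 + \frac{1}{4} = \frac{33}{4} \approx 8.25$)
$o = -20$ ($o = \left(-10\right) 2 = -20$)
$\left(324 + 12 \cdot 27\right) \left(T{\left(7 \right)} \left(I - 1\right) + o\right) = \left(324 + 12 \cdot 27\right) \left(\frac{3}{7} \left(\frac{33}{4} - 1\right) - 20\right) = \left(324 + 324\right) \left(3 \cdot \frac{1}{7} \left(\frac{33}{4} - 1\right) - 20\right) = 648 \left(\frac{3}{7} \cdot \frac{29}{4} - 20\right) = 648 \left(\frac{87}{28} - 20\right) = 648 \left(- \frac{473}{28}\right) = - \frac{76626}{7}$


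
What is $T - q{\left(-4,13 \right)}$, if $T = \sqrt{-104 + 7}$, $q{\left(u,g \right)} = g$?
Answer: $-13 + i \sqrt{97} \approx -13.0 + 9.8489 i$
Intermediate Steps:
$T = i \sqrt{97}$ ($T = \sqrt{-97} = i \sqrt{97} \approx 9.8489 i$)
$T - q{\left(-4,13 \right)} = i \sqrt{97} - 13 = -13 + i \sqrt{97}$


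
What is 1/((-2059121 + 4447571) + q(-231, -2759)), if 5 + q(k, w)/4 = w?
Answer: 1/2377394 ≈ 4.2063e-7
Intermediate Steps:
q(k, w) = -20 + 4*w
1/((-2059121 + 4447571) + q(-231, -2759)) = 1/((-2059121 + 4447571) + (-20 + 4*(-2759))) = 1/(2388450 + (-20 - 11036)) = 1/(2388450 - 11056) = 1/2377394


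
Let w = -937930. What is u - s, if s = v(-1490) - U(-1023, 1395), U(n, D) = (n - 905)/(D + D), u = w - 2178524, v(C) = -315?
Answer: -4347014869/1395 ≈ -3.1161e+6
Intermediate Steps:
u = -3116454 (u = -937930 - 2178524 = -3116454)
U(n, D) = (-905 + n)/(2*D) (U(n, D) = (-905 + n)/((2*D)) = (-905 + n)*(1/(2*D)) = (-905 + n)/(2*D))
s = -438461/1395 (s = -315 - (-905 - 1023)/(2*1395) = -315 - (-1928)/(2*1395) = -315 - 1*(-964/1395) = -315 + 964/1395 = -438461/1395 ≈ -314.31)
u - s = -3116454 - 1*(-438461/1395) = -3116454 + 438461/1395 = -4347014869/1395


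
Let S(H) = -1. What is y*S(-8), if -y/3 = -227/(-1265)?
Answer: 681/1265 ≈ 0.53834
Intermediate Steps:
y = -681/1265 (y = -(-681)/(-1265) = -(-681)*(-1)/1265 = -3*227/1265 = -681/1265 ≈ -0.53834)
y*S(-8) = -681/1265*(-1) = 681/1265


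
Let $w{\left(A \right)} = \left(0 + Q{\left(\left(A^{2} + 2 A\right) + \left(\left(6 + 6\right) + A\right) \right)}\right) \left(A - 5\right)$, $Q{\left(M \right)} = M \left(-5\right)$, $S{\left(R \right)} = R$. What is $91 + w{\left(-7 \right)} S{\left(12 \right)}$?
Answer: $28891$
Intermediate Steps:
$Q{\left(M \right)} = - 5 M$
$w{\left(A \right)} = \left(-5 + A\right) \left(-60 - 15 A - 5 A^{2}\right)$ ($w{\left(A \right)} = \left(0 - 5 \left(\left(A^{2} + 2 A\right) + \left(\left(6 + 6\right) + A\right)\right)\right) \left(A - 5\right) = \left(0 - 5 \left(\left(A^{2} + 2 A\right) + \left(12 + A\right)\right)\right) \left(-5 + A\right) = \left(0 - 5 \left(12 + A^{2} + 3 A\right)\right) \left(-5 + A\right) = \left(0 - \left(60 + 5 A^{2} + 15 A\right)\right) \left(-5 + A\right) = \left(-60 - 15 A - 5 A^{2}\right) \left(-5 + A\right) = \left(-5 + A\right) \left(-60 - 15 A - 5 A^{2}\right)$)
$91 + w{\left(-7 \right)} S{\left(12 \right)} = 91 + 5 \left(-5 - 7\right) \left(-12 - \left(-7\right)^{2} - -21\right) 12 = 91 + 5 \left(-12\right) \left(-12 - 49 + 21\right) 12 = 91 + 5 \left(-12\right) \left(-40\right) 12 = 91 + 2400 \cdot 12 = 91 + 28800 = 28891$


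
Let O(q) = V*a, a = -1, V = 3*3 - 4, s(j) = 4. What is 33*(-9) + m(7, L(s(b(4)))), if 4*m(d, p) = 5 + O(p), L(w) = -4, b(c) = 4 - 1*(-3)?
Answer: -297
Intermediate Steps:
b(c) = 7 (b(c) = 4 + 3 = 7)
V = 5 (V = 9 - 4 = 5)
O(q) = -5 (O(q) = 5*(-1) = -5)
m(d, p) = 0 (m(d, p) = (5 - 5)/4 = (¼)*0 = 0)
33*(-9) + m(7, L(s(b(4)))) = 33*(-9) + 0 = -297 + 0 = -297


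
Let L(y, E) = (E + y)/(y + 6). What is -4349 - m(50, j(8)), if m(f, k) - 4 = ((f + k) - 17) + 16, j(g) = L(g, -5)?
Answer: -61631/14 ≈ -4402.2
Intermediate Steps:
L(y, E) = (E + y)/(6 + y)
j(g) = (-5 + g)/(6 + g)
m(f, k) = 3 + f + k (m(f, k) = 4 + (((f + k) - 17) + 16) = 4 + ((-17 + f + k) + 16) = 4 + (-1 + f + k) = 3 + f + k)
-4349 - m(50, j(8)) = -4349 - (3 + 50 + (-5 + 8)/(6 + 8)) = -4349 - (3 + 50 + 3/14) = -4349 - 1*745/14 = -4349 - 745/14 = -61631/14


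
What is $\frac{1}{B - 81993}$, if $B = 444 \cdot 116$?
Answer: $- \frac{1}{30489} \approx -3.2799 \cdot 10^{-5}$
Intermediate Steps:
$B = 51504$
$\frac{1}{B - 81993} = \frac{1}{51504 - 81993} = \frac{1}{-30489} = - \frac{1}{30489}$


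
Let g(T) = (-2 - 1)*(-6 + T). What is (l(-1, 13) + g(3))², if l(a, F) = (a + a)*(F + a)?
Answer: 225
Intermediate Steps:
g(T) = 18 - 3*T (g(T) = -3*(-6 + T) = 18 - 3*T)
l(a, F) = 2*a*(F + a) (l(a, F) = (2*a)*(F + a) = 2*a*(F + a))
(l(-1, 13) + g(3))² = (2*(-1)*(13 - 1) + (18 - 3*3))² = (2*(-1)*12 + (18 - 9))² = (-24 + 9)² = (-15)² = 225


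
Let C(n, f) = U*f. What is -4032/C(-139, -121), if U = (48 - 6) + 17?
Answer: 4032/7139 ≈ 0.56479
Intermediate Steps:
U = 59 (U = 42 + 17 = 59)
C(n, f) = 59*f
-4032/C(-139, -121) = -4032/(59*(-121)) = -4032/(-7139) = -4032*(-1/7139) = 4032/7139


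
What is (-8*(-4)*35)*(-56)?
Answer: -62720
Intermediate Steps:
(-8*(-4)*35)*(-56) = (32*35)*(-56) = 1120*(-56) = -62720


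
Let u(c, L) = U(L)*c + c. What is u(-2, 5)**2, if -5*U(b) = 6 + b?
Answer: 144/25 ≈ 5.7600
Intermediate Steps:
U(b) = -6/5 - b/5 (U(b) = -(6 + b)/5 = -6/5 - b/5)
u(c, L) = c + c*(-6/5 - L/5) (u(c, L) = (-6/5 - L/5)*c + c = c*(-6/5 - L/5) + c = c + c*(-6/5 - L/5))
u(-2, 5)**2 = (-1/5*(-2)*(1 + 5))**2 = (-1/5*(-2)*6)**2 = (12/5)**2 = 144/25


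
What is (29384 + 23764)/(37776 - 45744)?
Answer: -4429/664 ≈ -6.6702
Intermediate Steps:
(29384 + 23764)/(37776 - 45744) = 53148/(-7968) = 53148*(-1/7968) = -4429/664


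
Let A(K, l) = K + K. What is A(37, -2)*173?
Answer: 12802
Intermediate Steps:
A(K, l) = 2*K
A(37, -2)*173 = (2*37)*173 = 74*173 = 12802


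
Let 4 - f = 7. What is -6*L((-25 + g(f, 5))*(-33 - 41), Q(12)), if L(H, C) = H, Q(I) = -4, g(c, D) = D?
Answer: -8880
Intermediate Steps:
f = -3 (f = 4 - 1*7 = 4 - 7 = -3)
-6*L((-25 + g(f, 5))*(-33 - 41), Q(12)) = -6*(-25 + 5)*(-33 - 41) = -(-120)*(-74) = -6*1480 = -8880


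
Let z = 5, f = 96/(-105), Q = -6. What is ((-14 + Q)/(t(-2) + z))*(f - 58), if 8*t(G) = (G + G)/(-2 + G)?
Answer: 65984/287 ≈ 229.91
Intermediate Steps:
t(G) = G/(4*(-2 + G)) (t(G) = ((G + G)/(-2 + G))/8 = ((2*G)/(-2 + G))/8 = (2*G/(-2 + G))/8 = G/(4*(-2 + G)))
f = -32/35 (f = 96*(-1/105) = -32/35 ≈ -0.91429)
((-14 + Q)/(t(-2) + z))*(f - 58) = ((-14 - 6)/((¼)*(-2)/(-2 - 2) + 5))*(-32/35 - 58) = -20/((¼)*(-2)/(-4) + 5)*(-2062/35) = -20/((¼)*(-2)*(-¼) + 5)*(-2062/35) = -20/(⅛ + 5)*(-2062/35) = -20/41/8*(-2062/35) = -20*8/41*(-2062/35) = -160/41*(-2062/35) = 65984/287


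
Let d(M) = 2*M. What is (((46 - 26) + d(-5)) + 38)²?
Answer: 2304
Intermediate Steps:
(((46 - 26) + d(-5)) + 38)² = (((46 - 26) + 2*(-5)) + 38)² = ((20 - 10) + 38)² = (10 + 38)² = 48² = 2304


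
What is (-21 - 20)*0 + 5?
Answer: 5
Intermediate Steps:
(-21 - 20)*0 + 5 = -41*0 + 5 = 0 + 5 = 5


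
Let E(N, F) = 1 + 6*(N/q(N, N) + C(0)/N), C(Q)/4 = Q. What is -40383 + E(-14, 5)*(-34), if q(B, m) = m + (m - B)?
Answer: -40621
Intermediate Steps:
C(Q) = 4*Q
q(B, m) = -B + 2*m
E(N, F) = 7 (E(N, F) = 1 + 6*(N/(-N + 2*N) + (4*0)/N) = 1 + 6*(N/N + 0/N) = 1 + 6*(1 + 0) = 1 + 6*1 = 1 + 6 = 7)
-40383 + E(-14, 5)*(-34) = -40383 + 7*(-34) = -40383 - 238 = -40621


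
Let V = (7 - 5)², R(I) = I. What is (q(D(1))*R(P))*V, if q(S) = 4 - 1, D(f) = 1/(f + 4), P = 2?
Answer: 24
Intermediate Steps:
D(f) = 1/(4 + f)
q(S) = 3
V = 4 (V = 2² = 4)
(q(D(1))*R(P))*V = (3*2)*4 = 6*4 = 24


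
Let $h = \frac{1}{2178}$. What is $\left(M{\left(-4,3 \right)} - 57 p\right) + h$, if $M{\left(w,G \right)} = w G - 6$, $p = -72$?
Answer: $\frac{8899309}{2178} \approx 4086.0$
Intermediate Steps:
$M{\left(w,G \right)} = -6 + G w$ ($M{\left(w,G \right)} = G w - 6 = -6 + G w$)
$h = \frac{1}{2178} \approx 0.00045914$
$\left(M{\left(-4,3 \right)} - 57 p\right) + h = \left(\left(-6 + 3 \left(-4\right)\right) - -4104\right) + \frac{1}{2178} = \left(\left(-6 - 12\right) + 4104\right) + \frac{1}{2178} = \left(-18 + 4104\right) + \frac{1}{2178} = 4086 + \frac{1}{2178} = \frac{8899309}{2178}$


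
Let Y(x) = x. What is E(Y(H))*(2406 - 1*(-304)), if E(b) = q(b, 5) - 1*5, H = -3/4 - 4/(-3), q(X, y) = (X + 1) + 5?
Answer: 25745/6 ≈ 4290.8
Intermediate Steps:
q(X, y) = 6 + X (q(X, y) = (1 + X) + 5 = 6 + X)
H = 7/12 (H = -3*¼ - 4*(-⅓) = -¾ + 4/3 = 7/12 ≈ 0.58333)
E(b) = 1 + b (E(b) = (6 + b) - 1*5 = (6 + b) - 5 = 1 + b)
E(Y(H))*(2406 - 1*(-304)) = (1 + 7/12)*(2406 - 1*(-304)) = 19*(2406 + 304)/12 = (19/12)*2710 = 25745/6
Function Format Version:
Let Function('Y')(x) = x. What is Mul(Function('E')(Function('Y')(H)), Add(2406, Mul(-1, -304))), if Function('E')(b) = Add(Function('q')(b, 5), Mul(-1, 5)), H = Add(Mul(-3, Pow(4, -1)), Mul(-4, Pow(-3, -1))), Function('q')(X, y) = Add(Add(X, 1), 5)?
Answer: Rational(25745, 6) ≈ 4290.8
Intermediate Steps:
Function('q')(X, y) = Add(6, X) (Function('q')(X, y) = Add(Add(1, X), 5) = Add(6, X))
H = Rational(7, 12) (H = Add(Mul(-3, Rational(1, 4)), Mul(-4, Rational(-1, 3))) = Add(Rational(-3, 4), Rational(4, 3)) = Rational(7, 12) ≈ 0.58333)
Function('E')(b) = Add(1, b) (Function('E')(b) = Add(Add(6, b), Mul(-1, 5)) = Add(Add(6, b), -5) = Add(1, b))
Mul(Function('E')(Function('Y')(H)), Add(2406, Mul(-1, -304))) = Mul(Add(1, Rational(7, 12)), Add(2406, Mul(-1, -304))) = Mul(Rational(19, 12), Add(2406, 304)) = Mul(Rational(19, 12), 2710) = Rational(25745, 6)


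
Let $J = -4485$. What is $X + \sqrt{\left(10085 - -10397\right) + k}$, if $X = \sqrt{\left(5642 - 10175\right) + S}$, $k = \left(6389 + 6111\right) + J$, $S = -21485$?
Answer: $\sqrt{28497} + i \sqrt{26018} \approx 168.81 + 161.3 i$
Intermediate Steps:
$k = 8015$ ($k = \left(6389 + 6111\right) - 4485 = 12500 - 4485 = 8015$)
$X = i \sqrt{26018}$ ($X = \sqrt{\left(5642 - 10175\right) - 21485} = \sqrt{-4533 - 21485} = \sqrt{-26018} = i \sqrt{26018} \approx 161.3 i$)
$X + \sqrt{\left(10085 - -10397\right) + k} = i \sqrt{26018} + \sqrt{\left(10085 - -10397\right) + 8015} = i \sqrt{26018} + \sqrt{\left(10085 + 10397\right) + 8015} = i \sqrt{26018} + \sqrt{20482 + 8015} = i \sqrt{26018} + \sqrt{28497} = \sqrt{28497} + i \sqrt{26018}$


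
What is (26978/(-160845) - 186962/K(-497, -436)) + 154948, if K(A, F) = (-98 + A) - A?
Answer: 1236242571463/7881405 ≈ 1.5686e+5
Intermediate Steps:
K(A, F) = -98
(26978/(-160845) - 186962/K(-497, -436)) + 154948 = (26978/(-160845) - 186962/(-98)) + 154948 = (26978*(-1/160845) - 186962*(-1/98)) + 154948 = (-26978/160845 + 93481/49) + 154948 = 15034629523/7881405 + 154948 = 1236242571463/7881405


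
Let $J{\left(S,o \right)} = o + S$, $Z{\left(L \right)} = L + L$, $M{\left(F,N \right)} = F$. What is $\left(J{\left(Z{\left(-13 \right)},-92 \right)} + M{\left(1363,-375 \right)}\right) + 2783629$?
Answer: $2784874$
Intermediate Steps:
$Z{\left(L \right)} = 2 L$
$J{\left(S,o \right)} = S + o$
$\left(J{\left(Z{\left(-13 \right)},-92 \right)} + M{\left(1363,-375 \right)}\right) + 2783629 = \left(\left(2 \left(-13\right) - 92\right) + 1363\right) + 2783629 = \left(\left(-26 - 92\right) + 1363\right) + 2783629 = \left(-118 + 1363\right) + 2783629 = 1245 + 2783629 = 2784874$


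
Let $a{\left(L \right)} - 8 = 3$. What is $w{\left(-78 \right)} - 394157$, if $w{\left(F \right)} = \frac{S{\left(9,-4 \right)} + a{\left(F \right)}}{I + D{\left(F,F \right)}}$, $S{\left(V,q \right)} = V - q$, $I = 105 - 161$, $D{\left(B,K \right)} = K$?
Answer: $- \frac{26408531}{67} \approx -3.9416 \cdot 10^{5}$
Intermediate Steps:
$I = -56$
$a{\left(L \right)} = 11$ ($a{\left(L \right)} = 8 + 3 = 11$)
$w{\left(F \right)} = \frac{24}{-56 + F}$ ($w{\left(F \right)} = \frac{\left(9 - -4\right) + 11}{-56 + F} = \frac{\left(9 + 4\right) + 11}{-56 + F} = \frac{13 + 11}{-56 + F} = \frac{24}{-56 + F}$)
$w{\left(-78 \right)} - 394157 = \frac{24}{-56 - 78} - 394157 = \frac{24}{-134} - 394157 = 24 \left(- \frac{1}{134}\right) - 394157 = - \frac{12}{67} - 394157 = - \frac{26408531}{67}$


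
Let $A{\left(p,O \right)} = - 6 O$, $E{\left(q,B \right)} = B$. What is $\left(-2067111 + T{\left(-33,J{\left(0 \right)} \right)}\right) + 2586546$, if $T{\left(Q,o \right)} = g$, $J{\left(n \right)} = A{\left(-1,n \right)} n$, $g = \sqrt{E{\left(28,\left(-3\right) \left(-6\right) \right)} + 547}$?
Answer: $519435 + \sqrt{565} \approx 5.1946 \cdot 10^{5}$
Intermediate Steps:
$g = \sqrt{565}$ ($g = \sqrt{\left(-3\right) \left(-6\right) + 547} = \sqrt{18 + 547} = \sqrt{565} \approx 23.77$)
$J{\left(n \right)} = - 6 n^{2}$ ($J{\left(n \right)} = - 6 n n = - 6 n^{2}$)
$T{\left(Q,o \right)} = \sqrt{565}$
$\left(-2067111 + T{\left(-33,J{\left(0 \right)} \right)}\right) + 2586546 = \left(-2067111 + \sqrt{565}\right) + 2586546 = 519435 + \sqrt{565}$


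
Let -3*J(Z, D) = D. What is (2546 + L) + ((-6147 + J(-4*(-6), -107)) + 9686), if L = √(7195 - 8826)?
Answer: 18362/3 + I*√1631 ≈ 6120.7 + 40.386*I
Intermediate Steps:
J(Z, D) = -D/3
L = I*√1631 (L = √(-1631) = I*√1631 ≈ 40.386*I)
(2546 + L) + ((-6147 + J(-4*(-6), -107)) + 9686) = (2546 + I*√1631) + ((-6147 - ⅓*(-107)) + 9686) = (2546 + I*√1631) + ((-6147 + 107/3) + 9686) = (2546 + I*√1631) + (-18334/3 + 9686) = (2546 + I*√1631) + 10724/3 = 18362/3 + I*√1631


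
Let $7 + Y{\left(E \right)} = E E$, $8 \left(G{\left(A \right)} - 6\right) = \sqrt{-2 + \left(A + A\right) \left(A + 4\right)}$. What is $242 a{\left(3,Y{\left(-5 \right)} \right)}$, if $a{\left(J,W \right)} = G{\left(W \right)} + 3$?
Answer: $2178 + \frac{121 \sqrt{790}}{4} \approx 3028.2$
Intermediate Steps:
$G{\left(A \right)} = 6 + \frac{\sqrt{-2 + 2 A \left(4 + A\right)}}{8}$ ($G{\left(A \right)} = 6 + \frac{\sqrt{-2 + \left(A + A\right) \left(A + 4\right)}}{8} = 6 + \frac{\sqrt{-2 + 2 A \left(4 + A\right)}}{8}$)
$Y{\left(E \right)} = -7 + E^{2}$ ($Y{\left(E \right)} = -7 + E E = -7 + E^{2}$)
$a{\left(J,W \right)} = 9 + \frac{\sqrt{-2 + 2 W^{2} + 8 W}}{8}$ ($a{\left(J,W \right)} = \left(6 + \frac{\sqrt{-2 + 2 W^{2} + 8 W}}{8}\right) + 3 = 9 + \frac{\sqrt{-2 + 2 W^{2} + 8 W}}{8}$)
$242 a{\left(3,Y{\left(-5 \right)} \right)} = 242 \left(9 + \frac{\sqrt{-2 + 2 \left(-7 + \left(-5\right)^{2}\right)^{2} + 8 \left(-7 + \left(-5\right)^{2}\right)}}{8}\right) = 242 \left(9 + \frac{\sqrt{-2 + 2 \left(-7 + 25\right)^{2} + 8 \left(-7 + 25\right)}}{8}\right) = 242 \left(9 + \frac{\sqrt{-2 + 2 \cdot 18^{2} + 8 \cdot 18}}{8}\right) = 242 \left(9 + \frac{\sqrt{-2 + 2 \cdot 324 + 144}}{8}\right) = 242 \left(9 + \frac{\sqrt{-2 + 648 + 144}}{8}\right) = 242 \left(9 + \frac{\sqrt{790}}{8}\right) = 2178 + \frac{121 \sqrt{790}}{4}$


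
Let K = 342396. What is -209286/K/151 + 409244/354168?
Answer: 484835527/421061481 ≈ 1.1515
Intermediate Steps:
-209286/K/151 + 409244/354168 = -209286/342396/151 + 409244/354168 = -209286*1/342396*(1/151) + 409244*(1/354168) = -11627/19022*1/151 + 102311/88542 = -77/19022 + 102311/88542 = 484835527/421061481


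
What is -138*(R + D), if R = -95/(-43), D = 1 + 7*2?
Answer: -102120/43 ≈ -2374.9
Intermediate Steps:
D = 15 (D = 1 + 14 = 15)
R = 95/43 (R = -95*(-1/43) = 95/43 ≈ 2.2093)
-138*(R + D) = -138*(95/43 + 15) = -138*740/43 = -102120/43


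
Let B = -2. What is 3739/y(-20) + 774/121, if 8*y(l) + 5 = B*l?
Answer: 3646442/4235 ≈ 861.03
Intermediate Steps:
y(l) = -5/8 - l/4 (y(l) = -5/8 + (-2*l)/8 = -5/8 - l/4)
3739/y(-20) + 774/121 = 3739/(-5/8 - 1/4*(-20)) + 774/121 = 3739/(-5/8 + 5) + 774*(1/121) = 3739/(35/8) + 774/121 = 3739*(8/35) + 774/121 = 29912/35 + 774/121 = 3646442/4235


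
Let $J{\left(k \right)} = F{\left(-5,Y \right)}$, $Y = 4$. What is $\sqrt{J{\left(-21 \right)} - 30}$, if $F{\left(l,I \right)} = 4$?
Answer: $i \sqrt{26} \approx 5.099 i$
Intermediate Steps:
$J{\left(k \right)} = 4$
$\sqrt{J{\left(-21 \right)} - 30} = \sqrt{4 - 30} = \sqrt{-26} = i \sqrt{26}$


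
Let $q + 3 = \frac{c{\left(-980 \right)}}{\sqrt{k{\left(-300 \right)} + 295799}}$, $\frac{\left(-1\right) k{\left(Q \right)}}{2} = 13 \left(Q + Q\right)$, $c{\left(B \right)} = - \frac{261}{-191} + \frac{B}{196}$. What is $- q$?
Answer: $3 + \frac{694 \sqrt{311399}}{59477209} \approx 3.0065$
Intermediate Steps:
$c{\left(B \right)} = \frac{261}{191} + \frac{B}{196}$ ($c{\left(B \right)} = \left(-261\right) \left(- \frac{1}{191}\right) + B \frac{1}{196} = \frac{261}{191} + \frac{B}{196}$)
$k{\left(Q \right)} = - 52 Q$ ($k{\left(Q \right)} = - 2 \cdot 13 \left(Q + Q\right) = - 2 \cdot 13 \cdot 2 Q = - 2 \cdot 26 Q = - 52 Q$)
$q = -3 - \frac{694 \sqrt{311399}}{59477209}$ ($q = -3 + \frac{\frac{261}{191} + \frac{1}{196} \left(-980\right)}{\sqrt{\left(-52\right) \left(-300\right) + 295799}} = -3 + \frac{\frac{261}{191} - 5}{\sqrt{15600 + 295799}} = -3 - \frac{694}{191 \sqrt{311399}} = -3 - \frac{694 \frac{\sqrt{311399}}{311399}}{191} = -3 - \frac{694 \sqrt{311399}}{59477209} \approx -3.0065$)
$- q = - (-3 - \frac{694 \sqrt{311399}}{59477209}) = 3 + \frac{694 \sqrt{311399}}{59477209}$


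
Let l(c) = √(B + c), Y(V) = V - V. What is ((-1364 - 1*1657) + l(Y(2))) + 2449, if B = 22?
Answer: -572 + √22 ≈ -567.31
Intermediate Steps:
Y(V) = 0
l(c) = √(22 + c)
((-1364 - 1*1657) + l(Y(2))) + 2449 = ((-1364 - 1*1657) + √(22 + 0)) + 2449 = ((-1364 - 1657) + √22) + 2449 = (-3021 + √22) + 2449 = -572 + √22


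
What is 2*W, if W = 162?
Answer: 324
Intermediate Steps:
2*W = 2*162 = 324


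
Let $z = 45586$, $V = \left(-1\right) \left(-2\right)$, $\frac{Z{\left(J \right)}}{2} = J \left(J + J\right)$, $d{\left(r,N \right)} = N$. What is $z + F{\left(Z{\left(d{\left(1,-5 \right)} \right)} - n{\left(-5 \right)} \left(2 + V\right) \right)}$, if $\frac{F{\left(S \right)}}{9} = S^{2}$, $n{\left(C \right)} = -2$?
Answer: $150562$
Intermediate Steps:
$Z{\left(J \right)} = 4 J^{2}$ ($Z{\left(J \right)} = 2 J \left(J + J\right) = 2 J 2 J = 2 \cdot 2 J^{2} = 4 J^{2}$)
$V = 2$
$F{\left(S \right)} = 9 S^{2}$
$z + F{\left(Z{\left(d{\left(1,-5 \right)} \right)} - n{\left(-5 \right)} \left(2 + V\right) \right)} = 45586 + 9 \left(4 \left(-5\right)^{2} - - 2 \left(2 + 2\right)\right)^{2} = 45586 + 9 \left(4 \cdot 25 - \left(-2\right) 4\right)^{2} = 45586 + 9 \left(100 - -8\right)^{2} = 45586 + 9 \left(100 + 8\right)^{2} = 45586 + 9 \cdot 108^{2} = 45586 + 9 \cdot 11664 = 45586 + 104976 = 150562$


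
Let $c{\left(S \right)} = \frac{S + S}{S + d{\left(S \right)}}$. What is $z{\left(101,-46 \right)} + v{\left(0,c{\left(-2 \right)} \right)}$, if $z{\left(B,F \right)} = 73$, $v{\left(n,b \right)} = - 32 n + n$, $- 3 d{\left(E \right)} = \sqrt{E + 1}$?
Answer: $73$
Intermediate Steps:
$d{\left(E \right)} = - \frac{\sqrt{1 + E}}{3}$ ($d{\left(E \right)} = - \frac{\sqrt{E + 1}}{3} = - \frac{\sqrt{1 + E}}{3}$)
$c{\left(S \right)} = \frac{2 S}{S - \frac{\sqrt{1 + S}}{3}}$ ($c{\left(S \right)} = \frac{S + S}{S - \frac{\sqrt{1 + S}}{3}} = \frac{2 S}{S - \frac{\sqrt{1 + S}}{3}}$)
$v{\left(n,b \right)} = - 31 n$
$z{\left(101,-46 \right)} + v{\left(0,c{\left(-2 \right)} \right)} = 73 - 0 = 73 + 0 = 73$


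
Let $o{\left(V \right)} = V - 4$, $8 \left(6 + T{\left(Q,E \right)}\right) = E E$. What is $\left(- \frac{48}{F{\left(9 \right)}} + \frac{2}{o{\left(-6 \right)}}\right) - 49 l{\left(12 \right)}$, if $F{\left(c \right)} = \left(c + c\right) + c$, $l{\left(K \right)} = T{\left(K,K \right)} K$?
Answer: $- \frac{317609}{45} \approx -7058.0$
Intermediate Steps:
$T{\left(Q,E \right)} = -6 + \frac{E^{2}}{8}$ ($T{\left(Q,E \right)} = -6 + \frac{E E}{8} = -6 + \frac{E^{2}}{8}$)
$l{\left(K \right)} = K \left(-6 + \frac{K^{2}}{8}\right)$ ($l{\left(K \right)} = \left(-6 + \frac{K^{2}}{8}\right) K = K \left(-6 + \frac{K^{2}}{8}\right)$)
$o{\left(V \right)} = -4 + V$ ($o{\left(V \right)} = V - 4 = -4 + V$)
$F{\left(c \right)} = 3 c$ ($F{\left(c \right)} = 2 c + c = 3 c$)
$\left(- \frac{48}{F{\left(9 \right)}} + \frac{2}{o{\left(-6 \right)}}\right) - 49 l{\left(12 \right)} = \left(- \frac{48}{3 \cdot 9} + \frac{2}{-4 - 6}\right) - 49 \cdot \frac{1}{8} \cdot 12 \left(-48 + 12^{2}\right) = \left(- \frac{48}{27} + \frac{2}{-10}\right) - 49 \cdot \frac{1}{8} \cdot 12 \left(-48 + 144\right) = \left(\left(-48\right) \frac{1}{27} + 2 \left(- \frac{1}{10}\right)\right) - 49 \cdot \frac{1}{8} \cdot 12 \cdot 96 = \left(- \frac{16}{9} - \frac{1}{5}\right) - 7056 = - \frac{89}{45} - 7056 = - \frac{317609}{45}$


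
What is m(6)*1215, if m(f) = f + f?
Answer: 14580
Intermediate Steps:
m(f) = 2*f
m(6)*1215 = (2*6)*1215 = 12*1215 = 14580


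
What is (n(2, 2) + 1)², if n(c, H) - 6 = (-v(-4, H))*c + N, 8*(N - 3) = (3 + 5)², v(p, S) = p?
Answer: 676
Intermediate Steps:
N = 11 (N = 3 + (3 + 5)²/8 = 3 + (⅛)*8² = 3 + (⅛)*64 = 3 + 8 = 11)
n(c, H) = 17 + 4*c (n(c, H) = 6 + ((-1*(-4))*c + 11) = 6 + (4*c + 11) = 6 + (11 + 4*c) = 17 + 4*c)
(n(2, 2) + 1)² = ((17 + 4*2) + 1)² = ((17 + 8) + 1)² = (25 + 1)² = 26² = 676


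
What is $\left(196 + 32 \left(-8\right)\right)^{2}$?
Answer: $3600$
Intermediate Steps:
$\left(196 + 32 \left(-8\right)\right)^{2} = \left(196 - 256\right)^{2} = \left(-60\right)^{2} = 3600$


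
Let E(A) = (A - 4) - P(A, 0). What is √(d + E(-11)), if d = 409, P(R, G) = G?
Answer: √394 ≈ 19.849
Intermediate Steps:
E(A) = -4 + A (E(A) = (A - 4) - 1*0 = (-4 + A) + 0 = -4 + A)
√(d + E(-11)) = √(409 + (-4 - 11)) = √(409 - 15) = √394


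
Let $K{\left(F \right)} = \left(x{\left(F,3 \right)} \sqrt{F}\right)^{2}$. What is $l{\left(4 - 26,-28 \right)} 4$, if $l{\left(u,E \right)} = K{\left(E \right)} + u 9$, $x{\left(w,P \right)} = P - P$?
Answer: $-792$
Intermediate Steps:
$x{\left(w,P \right)} = 0$
$K{\left(F \right)} = 0$ ($K{\left(F \right)} = \left(0 \sqrt{F}\right)^{2} = 0^{2} = 0$)
$l{\left(u,E \right)} = 9 u$ ($l{\left(u,E \right)} = 0 + u 9 = 0 + 9 u = 9 u$)
$l{\left(4 - 26,-28 \right)} 4 = 9 \left(4 - 26\right) 4 = 9 \left(-22\right) 4 = \left(-198\right) 4 = -792$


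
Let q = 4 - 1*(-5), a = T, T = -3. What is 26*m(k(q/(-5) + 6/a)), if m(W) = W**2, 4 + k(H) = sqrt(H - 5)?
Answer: 936/5 - 416*I*sqrt(55)/5 ≈ 187.2 - 617.03*I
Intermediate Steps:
a = -3
q = 9 (q = 4 + 5 = 9)
k(H) = -4 + sqrt(-5 + H) (k(H) = -4 + sqrt(H - 5) = -4 + sqrt(-5 + H))
26*m(k(q/(-5) + 6/a)) = 26*(-4 + sqrt(-5 + (9/(-5) + 6/(-3))))**2 = 26*(-4 + sqrt(-5 + (9*(-1/5) + 6*(-1/3))))**2 = 26*(-4 + sqrt(-5 + (-9/5 - 2)))**2 = 26*(-4 + sqrt(-5 - 19/5))**2 = 26*(-4 + sqrt(-44/5))**2 = 26*(-4 + 2*I*sqrt(55)/5)**2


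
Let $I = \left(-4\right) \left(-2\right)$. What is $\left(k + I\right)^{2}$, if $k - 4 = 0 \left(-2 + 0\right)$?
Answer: $144$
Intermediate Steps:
$I = 8$
$k = 4$ ($k = 4 + 0 \left(-2 + 0\right) = 4 + 0 \left(-2\right) = 4 + 0 = 4$)
$\left(k + I\right)^{2} = \left(4 + 8\right)^{2} = 12^{2} = 144$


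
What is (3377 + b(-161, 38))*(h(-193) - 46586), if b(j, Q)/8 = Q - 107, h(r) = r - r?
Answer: -131605450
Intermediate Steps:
h(r) = 0
b(j, Q) = -856 + 8*Q (b(j, Q) = 8*(Q - 107) = 8*(-107 + Q) = -856 + 8*Q)
(3377 + b(-161, 38))*(h(-193) - 46586) = (3377 + (-856 + 8*38))*(0 - 46586) = (3377 + (-856 + 304))*(-46586) = (3377 - 552)*(-46586) = 2825*(-46586) = -131605450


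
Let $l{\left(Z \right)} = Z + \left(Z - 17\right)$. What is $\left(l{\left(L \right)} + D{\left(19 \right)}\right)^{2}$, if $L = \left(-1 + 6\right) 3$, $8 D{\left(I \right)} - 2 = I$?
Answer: $\frac{15625}{64} \approx 244.14$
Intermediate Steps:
$D{\left(I \right)} = \frac{1}{4} + \frac{I}{8}$
$L = 15$ ($L = 5 \cdot 3 = 15$)
$l{\left(Z \right)} = -17 + 2 Z$ ($l{\left(Z \right)} = Z + \left(-17 + Z\right) = -17 + 2 Z$)
$\left(l{\left(L \right)} + D{\left(19 \right)}\right)^{2} = \left(\left(-17 + 2 \cdot 15\right) + \left(\frac{1}{4} + \frac{1}{8} \cdot 19\right)\right)^{2} = \left(\left(-17 + 30\right) + \left(\frac{1}{4} + \frac{19}{8}\right)\right)^{2} = \left(13 + \frac{21}{8}\right)^{2} = \left(\frac{125}{8}\right)^{2} = \frac{15625}{64}$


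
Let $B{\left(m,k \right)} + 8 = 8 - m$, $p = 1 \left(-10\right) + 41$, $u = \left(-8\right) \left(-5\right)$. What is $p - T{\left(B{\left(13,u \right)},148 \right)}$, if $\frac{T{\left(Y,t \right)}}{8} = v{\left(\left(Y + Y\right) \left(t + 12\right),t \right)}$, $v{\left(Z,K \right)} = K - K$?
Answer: $31$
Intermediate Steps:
$u = 40$
$p = 31$ ($p = -10 + 41 = 31$)
$B{\left(m,k \right)} = - m$ ($B{\left(m,k \right)} = -8 - \left(-8 + m\right) = - m$)
$v{\left(Z,K \right)} = 0$
$T{\left(Y,t \right)} = 0$ ($T{\left(Y,t \right)} = 8 \cdot 0 = 0$)
$p - T{\left(B{\left(13,u \right)},148 \right)} = 31 - 0 = 31 + 0 = 31$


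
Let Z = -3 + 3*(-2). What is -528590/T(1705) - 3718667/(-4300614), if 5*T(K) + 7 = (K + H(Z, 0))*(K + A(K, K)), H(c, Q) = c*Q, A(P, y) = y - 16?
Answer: 3384245611207/8295544657494 ≈ 0.40796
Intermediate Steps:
Z = -9 (Z = -3 - 6 = -9)
A(P, y) = -16 + y
H(c, Q) = Q*c
T(K) = -7/5 + K*(-16 + 2*K)/5 (T(K) = -7/5 + ((K + 0*(-9))*(K + (-16 + K)))/5 = -7/5 + ((K + 0)*(-16 + 2*K))/5 = -7/5 + (K*(-16 + 2*K))/5 = -7/5 + K*(-16 + 2*K)/5)
-528590/T(1705) - 3718667/(-4300614) = -528590/(-7/5 + (⅕)*1705² + (⅕)*1705*(-16 + 1705)) - 3718667/(-4300614) = -528590/(-7/5 + (⅕)*2907025 + (⅕)*1705*1689) - 3718667*(-1/4300614) = -528590/(-7/5 + 581405 + 575949) + 3718667/4300614 = -528590/5786763/5 + 3718667/4300614 = -528590*5/5786763 + 3718667/4300614 = -2642950/5786763 + 3718667/4300614 = 3384245611207/8295544657494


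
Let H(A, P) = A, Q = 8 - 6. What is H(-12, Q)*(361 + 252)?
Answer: -7356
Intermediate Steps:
Q = 2
H(-12, Q)*(361 + 252) = -12*(361 + 252) = -12*613 = -7356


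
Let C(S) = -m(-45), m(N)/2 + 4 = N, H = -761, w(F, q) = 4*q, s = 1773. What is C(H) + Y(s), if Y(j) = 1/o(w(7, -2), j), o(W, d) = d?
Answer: 173755/1773 ≈ 98.001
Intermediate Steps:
m(N) = -8 + 2*N
C(S) = 98 (C(S) = -(-8 + 2*(-45)) = -(-8 - 90) = -1*(-98) = 98)
Y(j) = 1/j
C(H) + Y(s) = 98 + 1/1773 = 173755/1773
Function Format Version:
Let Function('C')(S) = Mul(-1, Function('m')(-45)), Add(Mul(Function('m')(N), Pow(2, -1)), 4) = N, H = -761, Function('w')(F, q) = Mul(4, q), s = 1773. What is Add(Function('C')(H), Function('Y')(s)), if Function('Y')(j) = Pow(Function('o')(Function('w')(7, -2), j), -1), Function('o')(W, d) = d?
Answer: Rational(173755, 1773) ≈ 98.001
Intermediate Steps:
Function('m')(N) = Add(-8, Mul(2, N))
Function('C')(S) = 98 (Function('C')(S) = Mul(-1, Add(-8, Mul(2, -45))) = Mul(-1, Add(-8, -90)) = Mul(-1, -98) = 98)
Function('Y')(j) = Pow(j, -1)
Add(Function('C')(H), Function('Y')(s)) = Add(98, Pow(1773, -1)) = Add(98, Rational(1, 1773)) = Rational(173755, 1773)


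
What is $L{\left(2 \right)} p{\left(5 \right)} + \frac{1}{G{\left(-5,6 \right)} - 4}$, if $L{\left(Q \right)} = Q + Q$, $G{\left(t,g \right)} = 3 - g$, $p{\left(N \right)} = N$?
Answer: $\frac{139}{7} \approx 19.857$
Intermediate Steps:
$L{\left(Q \right)} = 2 Q$
$L{\left(2 \right)} p{\left(5 \right)} + \frac{1}{G{\left(-5,6 \right)} - 4} = 2 \cdot 2 \cdot 5 + \frac{1}{\left(3 - 6\right) - 4} = 4 \cdot 5 + \frac{1}{\left(3 - 6\right) - 4} = 20 + \frac{1}{-3 - 4} = 20 + \frac{1}{-7} = 20 - \frac{1}{7} = \frac{139}{7}$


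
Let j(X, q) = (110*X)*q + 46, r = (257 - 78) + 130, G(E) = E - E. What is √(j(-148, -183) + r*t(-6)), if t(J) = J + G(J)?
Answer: 2*√744358 ≈ 1725.5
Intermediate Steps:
G(E) = 0
t(J) = J (t(J) = J + 0 = J)
r = 309 (r = 179 + 130 = 309)
j(X, q) = 46 + 110*X*q (j(X, q) = 110*X*q + 46 = 46 + 110*X*q)
√(j(-148, -183) + r*t(-6)) = √((46 + 110*(-148)*(-183)) + 309*(-6)) = √((46 + 2979240) - 1854) = √(2979286 - 1854) = √2977432 = 2*√744358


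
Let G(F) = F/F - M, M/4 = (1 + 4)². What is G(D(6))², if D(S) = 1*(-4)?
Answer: 9801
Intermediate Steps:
D(S) = -4
M = 100 (M = 4*(1 + 4)² = 4*5² = 4*25 = 100)
G(F) = -99 (G(F) = F/F - 1*100 = 1 - 100 = -99)
G(D(6))² = (-99)² = 9801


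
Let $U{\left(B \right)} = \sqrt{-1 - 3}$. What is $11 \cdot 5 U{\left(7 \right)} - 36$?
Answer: $-36 + 110 i \approx -36.0 + 110.0 i$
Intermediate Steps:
$U{\left(B \right)} = 2 i$ ($U{\left(B \right)} = \sqrt{-4} = 2 i$)
$11 \cdot 5 U{\left(7 \right)} - 36 = 11 \cdot 5 \cdot 2 i - 36 = 55 \cdot 2 i - 36 = 110 i - 36 = -36 + 110 i$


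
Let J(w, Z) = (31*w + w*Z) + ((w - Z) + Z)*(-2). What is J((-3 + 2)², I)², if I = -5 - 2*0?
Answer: 576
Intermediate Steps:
I = -5 (I = -5 + 0 = -5)
J(w, Z) = 29*w + Z*w (J(w, Z) = (31*w + Z*w) + w*(-2) = (31*w + Z*w) - 2*w = 29*w + Z*w)
J((-3 + 2)², I)² = ((-3 + 2)²*(29 - 5))² = ((-1)²*24)² = (1*24)² = 24² = 576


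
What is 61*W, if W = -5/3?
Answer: -305/3 ≈ -101.67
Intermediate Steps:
W = -5/3 (W = -5*1/3 = -5/3 ≈ -1.6667)
61*W = 61*(-5/3) = -305/3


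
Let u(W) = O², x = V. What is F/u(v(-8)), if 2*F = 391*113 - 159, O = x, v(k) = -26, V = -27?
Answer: 22012/729 ≈ 30.195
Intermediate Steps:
x = -27
O = -27
u(W) = 729 (u(W) = (-27)² = 729)
F = 22012 (F = (391*113 - 159)/2 = (44183 - 159)/2 = (½)*44024 = 22012)
F/u(v(-8)) = 22012/729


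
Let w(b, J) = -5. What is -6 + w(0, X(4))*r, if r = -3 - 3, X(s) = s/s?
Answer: 24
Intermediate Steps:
X(s) = 1
r = -6
-6 + w(0, X(4))*r = -6 - 5*(-6) = -6 + 30 = 24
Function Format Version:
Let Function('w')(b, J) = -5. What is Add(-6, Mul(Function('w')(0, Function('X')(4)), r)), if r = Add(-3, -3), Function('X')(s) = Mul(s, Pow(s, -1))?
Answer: 24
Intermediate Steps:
Function('X')(s) = 1
r = -6
Add(-6, Mul(Function('w')(0, Function('X')(4)), r)) = Add(-6, Mul(-5, -6)) = Add(-6, 30) = 24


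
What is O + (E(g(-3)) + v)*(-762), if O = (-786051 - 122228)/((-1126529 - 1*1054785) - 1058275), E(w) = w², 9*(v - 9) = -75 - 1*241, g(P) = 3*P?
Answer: -135495981509/3239589 ≈ -41825.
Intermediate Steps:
v = -235/9 (v = 9 + (-75 - 1*241)/9 = 9 + (-75 - 241)/9 = 9 + (⅑)*(-316) = 9 - 316/9 = -235/9 ≈ -26.111)
O = 908279/3239589 (O = -908279/((-1126529 - 1054785) - 1058275) = -908279/(-2181314 - 1058275) = -908279/(-3239589) = -908279*(-1/3239589) = 908279/3239589 ≈ 0.28037)
O + (E(g(-3)) + v)*(-762) = 908279/3239589 + ((3*(-3))² - 235/9)*(-762) = 908279/3239589 + ((-9)² - 235/9)*(-762) = 908279/3239589 + (81 - 235/9)*(-762) = 908279/3239589 + (494/9)*(-762) = 908279/3239589 - 125476/3 = -135495981509/3239589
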